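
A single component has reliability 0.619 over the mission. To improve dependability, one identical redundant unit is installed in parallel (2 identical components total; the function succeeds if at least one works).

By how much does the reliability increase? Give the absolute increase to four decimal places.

0.2358

R_before = 0.619
R_after = 1 − (1 − 0.619)^2 = 0.8548
ΔR = 0.8548 − 0.619 = 0.2358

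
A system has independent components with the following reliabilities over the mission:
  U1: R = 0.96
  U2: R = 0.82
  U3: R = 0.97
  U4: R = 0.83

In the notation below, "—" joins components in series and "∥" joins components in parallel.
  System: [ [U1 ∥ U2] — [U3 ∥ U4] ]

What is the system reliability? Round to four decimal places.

Parallel (U1 and U2): 1 − (1 − 0.960000)(1 − 0.820000) = 0.992800
Parallel (U3 and U4): 1 − (1 − 0.970000)(1 − 0.830000) = 0.994900
Series ([0.992800] and [0.994900]): 0.992800 × 0.994900 = 0.9877

0.9877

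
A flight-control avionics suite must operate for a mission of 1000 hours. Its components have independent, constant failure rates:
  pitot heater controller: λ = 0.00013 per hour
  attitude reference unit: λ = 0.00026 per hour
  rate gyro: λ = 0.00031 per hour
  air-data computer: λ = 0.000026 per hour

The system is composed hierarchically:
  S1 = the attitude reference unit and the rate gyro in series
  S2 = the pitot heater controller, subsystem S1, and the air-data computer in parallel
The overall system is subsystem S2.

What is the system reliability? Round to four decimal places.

R(pitot heater controller) = exp(−0.00013 × 1000) = 0.878095
R(attitude reference unit) = exp(−0.00026 × 1000) = 0.771052
R(rate gyro) = exp(−0.00031 × 1000) = 0.733447
R(air-data computer) = exp(−0.000026 × 1000) = 0.974335
Series (attitude reference unit and rate gyro): 0.771052 × 0.733447 = 0.565526
Parallel (pitot heater controller, [0.565526], and air-data computer): 1 − (1 − 0.878095)(1 − 0.565526)(1 − 0.974335) = 0.9986

0.9986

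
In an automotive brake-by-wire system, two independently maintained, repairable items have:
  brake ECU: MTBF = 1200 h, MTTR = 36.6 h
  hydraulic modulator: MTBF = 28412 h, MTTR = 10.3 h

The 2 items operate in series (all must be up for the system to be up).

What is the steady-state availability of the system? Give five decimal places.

A(brake ECU) = MTBF/(MTBF+MTTR) = 1200/(1200+36.6) = 0.970403
A(hydraulic modulator) = MTBF/(MTBF+MTTR) = 28412/(28412+10.3) = 0.999638
Series availability: 0.970403 × 0.999638 = 0.97005

0.97005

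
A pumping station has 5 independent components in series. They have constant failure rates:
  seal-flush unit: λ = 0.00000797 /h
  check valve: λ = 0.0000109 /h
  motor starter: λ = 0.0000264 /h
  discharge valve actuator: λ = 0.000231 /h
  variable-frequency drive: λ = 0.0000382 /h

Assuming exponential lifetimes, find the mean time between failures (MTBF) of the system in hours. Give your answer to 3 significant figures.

Series of exponential components: λ_sys = Σ λ_i
λ_sys = 0.00000797 + 0.0000109 + 0.0000264 + 0.000231 + 0.0000382 = 3.1447e-04 /h
MTBF = 1 / λ_sys = 3180 h

3180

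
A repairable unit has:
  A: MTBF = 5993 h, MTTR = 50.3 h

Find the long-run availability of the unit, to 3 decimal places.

0.992

A(A) = MTBF/(MTBF+MTTR) = 5993/(5993+50.3) = 0.992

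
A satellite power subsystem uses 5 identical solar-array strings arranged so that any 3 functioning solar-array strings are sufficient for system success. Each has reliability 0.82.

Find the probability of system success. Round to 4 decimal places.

R = Σ_{i=3}^{5} C(5,i) p^i (1−p)^{5−i} with p = 0.82
C(5,3)·0.82^3·0.18^2 = 0.178643
C(5,4)·0.82^4·0.18^1 = 0.406910
C(5,5)·0.82^5·0.18^0 = 0.370740
Sum = 0.9563

0.9563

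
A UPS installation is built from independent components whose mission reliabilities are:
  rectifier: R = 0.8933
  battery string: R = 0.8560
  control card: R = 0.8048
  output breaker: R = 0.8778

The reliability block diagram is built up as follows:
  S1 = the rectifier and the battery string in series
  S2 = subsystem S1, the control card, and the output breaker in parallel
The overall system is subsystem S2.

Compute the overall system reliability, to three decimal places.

Series (rectifier and battery string): 0.89330 × 0.85600 = 0.76466
Parallel ([0.76466], control card, and output breaker): 1 − (1 − 0.76466)(1 − 0.80480)(1 − 0.87780) = 0.994

0.994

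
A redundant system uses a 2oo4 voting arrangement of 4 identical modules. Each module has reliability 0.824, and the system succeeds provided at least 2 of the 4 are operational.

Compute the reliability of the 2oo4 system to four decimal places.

R = Σ_{i=2}^{4} C(4,i) p^i (1−p)^{4−i} with p = 0.824
C(4,2)·0.824^2·0.176^2 = 0.126192
C(4,3)·0.824^3·0.176^1 = 0.393871
C(4,4)·0.824^4·0.176^0 = 0.461008
Sum = 0.9811

0.9811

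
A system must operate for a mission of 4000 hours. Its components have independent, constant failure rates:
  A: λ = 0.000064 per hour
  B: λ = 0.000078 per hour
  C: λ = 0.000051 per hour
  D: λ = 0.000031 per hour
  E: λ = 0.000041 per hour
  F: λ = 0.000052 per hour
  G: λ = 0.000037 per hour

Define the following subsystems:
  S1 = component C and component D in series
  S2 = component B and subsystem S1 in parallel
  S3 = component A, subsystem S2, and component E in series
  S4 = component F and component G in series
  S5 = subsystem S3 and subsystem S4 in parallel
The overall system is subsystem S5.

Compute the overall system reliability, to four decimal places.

R(A) = exp(−0.000064 × 4000) = 0.774142
R(B) = exp(−0.000078 × 4000) = 0.731982
R(C) = exp(−0.000051 × 4000) = 0.815462
R(D) = exp(−0.000031 × 4000) = 0.883380
R(E) = exp(−0.000041 × 4000) = 0.848742
R(F) = exp(−0.000052 × 4000) = 0.812207
R(G) = exp(−0.000037 × 4000) = 0.862431
Series (C and D): 0.815462 × 0.883380 = 0.720363
Parallel (B and [0.720363]): 1 − (1 − 0.731982)(1 − 0.720363) = 0.925052
Series (A, [0.925052], and E): 0.774142 × 0.925052 × 0.848742 = 0.607802
Series (F and G): 0.812207 × 0.862431 = 0.700472
Parallel ([0.607802] and [0.700472]): 1 − (1 − 0.607802)(1 − 0.700472) = 0.8825

0.8825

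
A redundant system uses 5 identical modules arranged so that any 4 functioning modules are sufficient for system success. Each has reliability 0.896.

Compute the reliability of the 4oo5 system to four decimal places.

R = Σ_{i=4}^{5} C(5,i) p^i (1−p)^{5−i} with p = 0.896
C(5,4)·0.896^4·0.104^1 = 0.335147
C(5,5)·0.896^5·0.104^0 = 0.577484
Sum = 0.9126

0.9126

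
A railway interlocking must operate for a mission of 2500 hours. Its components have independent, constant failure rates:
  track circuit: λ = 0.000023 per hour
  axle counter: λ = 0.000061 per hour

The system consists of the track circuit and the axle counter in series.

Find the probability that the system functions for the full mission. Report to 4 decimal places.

R(track circuit) = exp(−0.000023 × 2500) = 0.944122
R(axle counter) = exp(−0.000061 × 2500) = 0.858559
Series (track circuit and axle counter): 0.944122 × 0.858559 = 0.8106

0.8106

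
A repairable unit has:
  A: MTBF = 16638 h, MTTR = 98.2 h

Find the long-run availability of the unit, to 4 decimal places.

0.9941

A(A) = MTBF/(MTBF+MTTR) = 16638/(16638+98.2) = 0.9941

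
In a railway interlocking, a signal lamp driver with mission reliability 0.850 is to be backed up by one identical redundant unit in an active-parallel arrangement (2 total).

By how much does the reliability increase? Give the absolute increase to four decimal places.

0.1275

R_before = 0.850
R_after = 1 − (1 − 0.850)^2 = 0.9775
ΔR = 0.9775 − 0.850 = 0.1275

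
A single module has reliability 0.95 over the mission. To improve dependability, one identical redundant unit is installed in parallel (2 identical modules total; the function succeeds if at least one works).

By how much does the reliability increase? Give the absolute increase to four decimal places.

R_before = 0.95
R_after = 1 − (1 − 0.95)^2 = 0.9975
ΔR = 0.9975 − 0.95 = 0.0475

0.0475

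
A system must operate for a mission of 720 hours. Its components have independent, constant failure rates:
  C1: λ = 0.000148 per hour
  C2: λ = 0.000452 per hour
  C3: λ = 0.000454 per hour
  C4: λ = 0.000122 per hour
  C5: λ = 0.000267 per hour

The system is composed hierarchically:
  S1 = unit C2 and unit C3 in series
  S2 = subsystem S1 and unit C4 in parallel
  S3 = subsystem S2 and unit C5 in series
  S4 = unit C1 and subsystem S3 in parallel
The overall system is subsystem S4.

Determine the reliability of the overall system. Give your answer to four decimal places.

R(C1) = exp(−0.000148 × 720) = 0.898921
R(C2) = exp(−0.000452 × 720) = 0.722210
R(C3) = exp(−0.000454 × 720) = 0.721170
R(C4) = exp(−0.000122 × 720) = 0.915907
R(C5) = exp(−0.000267 × 720) = 0.825109
Series (C2 and C3): 0.722210 × 0.721170 = 0.520836
Parallel ([0.520836] and C4): 1 − (1 − 0.520836)(1 − 0.915907) = 0.959706
Series ([0.959706] and C5): 0.959706 × 0.825109 = 0.791862
Parallel (C1 and [0.791862]): 1 − (1 − 0.898921)(1 − 0.791862) = 0.9790

0.9790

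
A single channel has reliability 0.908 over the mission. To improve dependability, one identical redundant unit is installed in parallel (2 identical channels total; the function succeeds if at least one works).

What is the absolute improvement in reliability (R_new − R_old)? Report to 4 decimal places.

0.0835

R_before = 0.908
R_after = 1 − (1 − 0.908)^2 = 0.9915
ΔR = 0.9915 − 0.908 = 0.0835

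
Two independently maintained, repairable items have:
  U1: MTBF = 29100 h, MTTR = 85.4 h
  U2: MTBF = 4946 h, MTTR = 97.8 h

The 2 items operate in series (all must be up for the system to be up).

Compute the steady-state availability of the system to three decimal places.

0.978

A(U1) = MTBF/(MTBF+MTTR) = 29100/(29100+85.4) = 0.997074
A(U2) = MTBF/(MTBF+MTTR) = 4946/(4946+97.8) = 0.980610
Series availability: 0.997074 × 0.980610 = 0.978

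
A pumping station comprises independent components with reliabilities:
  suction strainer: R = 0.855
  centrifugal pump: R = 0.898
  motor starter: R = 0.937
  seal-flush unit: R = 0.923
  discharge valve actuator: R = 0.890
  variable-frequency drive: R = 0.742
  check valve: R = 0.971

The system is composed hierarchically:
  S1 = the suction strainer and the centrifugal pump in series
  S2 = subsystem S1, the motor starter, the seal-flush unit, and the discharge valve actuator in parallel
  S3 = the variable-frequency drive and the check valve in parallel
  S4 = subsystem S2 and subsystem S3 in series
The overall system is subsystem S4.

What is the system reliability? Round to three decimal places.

0.992

Series (suction strainer and centrifugal pump): 0.85500 × 0.89800 = 0.76779
Parallel ([0.76779], motor starter, seal-flush unit, and discharge valve actuator): 1 − (1 − 0.76779)(1 − 0.93700)(1 − 0.92300)(1 − 0.89000) = 0.99988
Parallel (variable-frequency drive and check valve): 1 − (1 − 0.74200)(1 − 0.97100) = 0.99252
Series ([0.99988] and [0.99252]): 0.99988 × 0.99252 = 0.992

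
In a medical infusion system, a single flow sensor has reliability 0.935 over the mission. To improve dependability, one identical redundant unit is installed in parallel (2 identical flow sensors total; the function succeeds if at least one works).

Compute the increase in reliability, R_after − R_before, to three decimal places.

0.061

R_before = 0.935
R_after = 1 − (1 − 0.935)^2 = 0.996
ΔR = 0.996 − 0.935 = 0.061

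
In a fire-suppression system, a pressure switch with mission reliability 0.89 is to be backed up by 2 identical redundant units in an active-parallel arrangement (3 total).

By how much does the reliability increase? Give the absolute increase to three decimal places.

0.109

R_before = 0.89
R_after = 1 − (1 − 0.89)^3 = 0.999
ΔR = 0.999 − 0.89 = 0.109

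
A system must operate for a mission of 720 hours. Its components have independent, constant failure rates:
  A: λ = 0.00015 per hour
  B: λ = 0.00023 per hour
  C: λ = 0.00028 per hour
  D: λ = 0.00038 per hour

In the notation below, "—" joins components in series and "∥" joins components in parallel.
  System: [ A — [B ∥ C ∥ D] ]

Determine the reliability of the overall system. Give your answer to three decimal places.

0.892

R(A) = exp(−0.00015 × 720) = 0.89763
R(B) = exp(−0.00023 × 720) = 0.84739
R(C) = exp(−0.00028 × 720) = 0.81742
R(D) = exp(−0.00038 × 720) = 0.76064
Parallel (B, C, and D): 1 − (1 − 0.84739)(1 − 0.81742)(1 − 0.76064) = 0.99333
Series (A and [0.99333]): 0.89763 × 0.99333 = 0.892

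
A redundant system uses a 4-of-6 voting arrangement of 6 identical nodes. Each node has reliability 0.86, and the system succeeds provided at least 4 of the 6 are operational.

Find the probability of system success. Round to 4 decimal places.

0.9605

R = Σ_{i=4}^{6} C(6,i) p^i (1−p)^{6−i} with p = 0.86
C(6,4)·0.86^4·0.14^2 = 0.160820
C(6,5)·0.86^5·0.14^1 = 0.395159
C(6,6)·0.86^6·0.14^0 = 0.404567
Sum = 0.9605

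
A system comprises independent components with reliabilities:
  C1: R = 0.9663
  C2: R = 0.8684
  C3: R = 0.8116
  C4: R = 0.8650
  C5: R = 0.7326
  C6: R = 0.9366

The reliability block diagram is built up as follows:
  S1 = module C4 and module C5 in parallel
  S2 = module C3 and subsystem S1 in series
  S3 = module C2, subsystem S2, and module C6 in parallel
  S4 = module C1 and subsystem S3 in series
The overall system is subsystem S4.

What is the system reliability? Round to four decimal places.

0.9645

Parallel (C4 and C5): 1 − (1 − 0.865000)(1 − 0.732600) = 0.963901
Series (C3 and [0.963901]): 0.811600 × 0.963901 = 0.782302
Parallel (C2, [0.782302], and C6): 1 − (1 − 0.868400)(1 − 0.782302)(1 − 0.936600) = 0.998184
Series (C1 and [0.998184]): 0.966300 × 0.998184 = 0.9645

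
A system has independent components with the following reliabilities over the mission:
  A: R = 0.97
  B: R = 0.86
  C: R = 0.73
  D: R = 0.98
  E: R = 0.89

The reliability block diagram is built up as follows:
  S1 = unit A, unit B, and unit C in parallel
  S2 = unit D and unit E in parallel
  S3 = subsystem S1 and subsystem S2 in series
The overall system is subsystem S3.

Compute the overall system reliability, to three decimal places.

0.997

Parallel (A, B, and C): 1 − (1 − 0.97000)(1 − 0.86000)(1 − 0.73000) = 0.99887
Parallel (D and E): 1 − (1 − 0.98000)(1 − 0.89000) = 0.99780
Series ([0.99887] and [0.99780]): 0.99887 × 0.99780 = 0.997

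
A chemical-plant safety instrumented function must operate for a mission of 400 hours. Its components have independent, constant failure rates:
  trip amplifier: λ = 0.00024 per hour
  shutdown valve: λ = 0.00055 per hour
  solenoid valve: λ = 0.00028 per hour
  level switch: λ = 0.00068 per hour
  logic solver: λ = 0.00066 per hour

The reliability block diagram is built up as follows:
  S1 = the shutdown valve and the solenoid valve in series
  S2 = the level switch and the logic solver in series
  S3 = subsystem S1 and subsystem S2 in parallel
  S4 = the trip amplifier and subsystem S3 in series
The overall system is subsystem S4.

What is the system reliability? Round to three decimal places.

R(trip amplifier) = exp(−0.00024 × 400) = 0.90846
R(shutdown valve) = exp(−0.00055 × 400) = 0.80252
R(solenoid valve) = exp(−0.00028 × 400) = 0.89404
R(level switch) = exp(−0.00068 × 400) = 0.76185
R(logic solver) = exp(−0.00066 × 400) = 0.76797
Series (shutdown valve and solenoid valve): 0.80252 × 0.89404 = 0.71748
Series (level switch and logic solver): 0.76185 × 0.76797 = 0.58508
Parallel ([0.71748] and [0.58508]): 1 − (1 − 0.71748)(1 − 0.58508) = 0.88278
Series (trip amplifier and [0.88278]): 0.90846 × 0.88278 = 0.802

0.802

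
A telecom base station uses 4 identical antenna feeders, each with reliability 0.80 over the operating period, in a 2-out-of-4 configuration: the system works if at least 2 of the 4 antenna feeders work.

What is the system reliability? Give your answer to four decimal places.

0.9728

R = Σ_{i=2}^{4} C(4,i) p^i (1−p)^{4−i} with p = 0.80
C(4,2)·0.80^2·0.20^2 = 0.153600
C(4,3)·0.80^3·0.20^1 = 0.409600
C(4,4)·0.80^4·0.20^0 = 0.409600
Sum = 0.9728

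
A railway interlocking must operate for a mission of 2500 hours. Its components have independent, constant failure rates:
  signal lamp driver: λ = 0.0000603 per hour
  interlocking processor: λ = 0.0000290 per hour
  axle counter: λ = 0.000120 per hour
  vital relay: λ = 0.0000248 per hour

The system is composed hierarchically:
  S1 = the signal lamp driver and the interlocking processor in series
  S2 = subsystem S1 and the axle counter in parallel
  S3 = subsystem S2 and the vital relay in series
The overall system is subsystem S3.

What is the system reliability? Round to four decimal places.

0.8911

R(signal lamp driver) = exp(−0.0000603 × 2500) = 0.860063
R(interlocking processor) = exp(−0.0000290 × 2500) = 0.930066
R(axle counter) = exp(−0.000120 × 2500) = 0.740818
R(vital relay) = exp(−0.0000248 × 2500) = 0.939883
Series (signal lamp driver and interlocking processor): 0.860063 × 0.930066 = 0.799915
Parallel ([0.799915] and axle counter): 1 − (1 − 0.799915)(1 − 0.740818) = 0.948142
Series ([0.948142] and vital relay): 0.948142 × 0.939883 = 0.8911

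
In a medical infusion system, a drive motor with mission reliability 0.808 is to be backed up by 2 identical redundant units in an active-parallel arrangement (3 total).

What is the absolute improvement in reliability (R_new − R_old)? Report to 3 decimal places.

0.185

R_before = 0.808
R_after = 1 − (1 − 0.808)^3 = 0.993
ΔR = 0.993 − 0.808 = 0.185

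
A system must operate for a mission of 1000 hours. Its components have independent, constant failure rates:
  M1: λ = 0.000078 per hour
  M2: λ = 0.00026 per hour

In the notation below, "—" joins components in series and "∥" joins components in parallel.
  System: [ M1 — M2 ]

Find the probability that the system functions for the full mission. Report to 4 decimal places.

R(M1) = exp(−0.000078 × 1000) = 0.924964
R(M2) = exp(−0.00026 × 1000) = 0.771052
Series (M1 and M2): 0.924964 × 0.771052 = 0.7132

0.7132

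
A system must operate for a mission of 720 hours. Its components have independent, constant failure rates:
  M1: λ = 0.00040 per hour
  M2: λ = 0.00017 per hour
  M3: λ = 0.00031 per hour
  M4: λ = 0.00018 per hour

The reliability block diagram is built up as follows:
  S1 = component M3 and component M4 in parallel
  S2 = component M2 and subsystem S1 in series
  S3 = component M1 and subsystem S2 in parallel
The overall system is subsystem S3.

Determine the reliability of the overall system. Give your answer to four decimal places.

0.9658

R(M1) = exp(−0.00040 × 720) = 0.749762
R(M2) = exp(−0.00017 × 720) = 0.884794
R(M3) = exp(−0.00031 × 720) = 0.799955
R(M4) = exp(−0.00018 × 720) = 0.878447
Parallel (M3 and M4): 1 − (1 − 0.799955)(1 − 0.878447) = 0.975684
Series (M2 and [0.975684]): 0.884794 × 0.975684 = 0.863279
Parallel (M1 and [0.863279]): 1 − (1 − 0.749762)(1 − 0.863279) = 0.9658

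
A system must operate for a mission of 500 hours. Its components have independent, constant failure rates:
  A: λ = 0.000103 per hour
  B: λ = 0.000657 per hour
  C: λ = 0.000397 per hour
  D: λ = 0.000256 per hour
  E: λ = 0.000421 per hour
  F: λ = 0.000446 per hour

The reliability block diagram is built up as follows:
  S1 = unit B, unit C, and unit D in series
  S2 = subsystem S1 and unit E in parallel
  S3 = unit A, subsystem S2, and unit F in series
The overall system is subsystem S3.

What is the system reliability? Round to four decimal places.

R(A) = exp(−0.000103 × 500) = 0.949804
R(B) = exp(−0.000657 × 500) = 0.720003
R(C) = exp(−0.000397 × 500) = 0.819960
R(D) = exp(−0.000256 × 500) = 0.879853
R(E) = exp(−0.000421 × 500) = 0.810179
R(F) = exp(−0.000446 × 500) = 0.800115
Series (B, C, and D): 0.720003 × 0.819960 × 0.879853 = 0.519442
Parallel ([0.519442] and E): 1 − (1 − 0.519442)(1 − 0.810179) = 0.908780
Series (A, [0.908780], and F): 0.949804 × 0.908780 × 0.800115 = 0.6906

0.6906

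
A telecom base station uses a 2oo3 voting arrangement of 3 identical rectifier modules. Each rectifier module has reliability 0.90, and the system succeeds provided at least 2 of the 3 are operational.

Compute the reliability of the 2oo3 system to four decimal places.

R = Σ_{i=2}^{3} C(3,i) p^i (1−p)^{3−i} with p = 0.90
C(3,2)·0.90^2·0.10^1 = 0.243000
C(3,3)·0.90^3·0.10^0 = 0.729000
Sum = 0.9720

0.9720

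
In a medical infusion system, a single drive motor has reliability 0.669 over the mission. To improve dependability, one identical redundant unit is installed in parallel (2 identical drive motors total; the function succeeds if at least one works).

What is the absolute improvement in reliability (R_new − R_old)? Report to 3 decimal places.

0.221

R_before = 0.669
R_after = 1 − (1 − 0.669)^2 = 0.890
ΔR = 0.890 − 0.669 = 0.221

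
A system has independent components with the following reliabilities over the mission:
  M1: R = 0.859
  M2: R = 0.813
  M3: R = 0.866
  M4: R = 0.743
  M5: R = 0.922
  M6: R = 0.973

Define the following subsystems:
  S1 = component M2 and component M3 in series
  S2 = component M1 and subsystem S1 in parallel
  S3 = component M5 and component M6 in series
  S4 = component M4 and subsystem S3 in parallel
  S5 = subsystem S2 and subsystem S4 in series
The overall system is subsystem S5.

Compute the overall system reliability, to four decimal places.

Series (M2 and M3): 0.813000 × 0.866000 = 0.704058
Parallel (M1 and [0.704058]): 1 − (1 − 0.859000)(1 − 0.704058) = 0.958272
Series (M5 and M6): 0.922000 × 0.973000 = 0.897106
Parallel (M4 and [0.897106]): 1 − (1 − 0.743000)(1 − 0.897106) = 0.973556
Series ([0.958272] and [0.973556]): 0.958272 × 0.973556 = 0.9329

0.9329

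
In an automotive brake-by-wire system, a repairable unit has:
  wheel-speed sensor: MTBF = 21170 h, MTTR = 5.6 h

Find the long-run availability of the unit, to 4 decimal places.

0.9997

A(wheel-speed sensor) = MTBF/(MTBF+MTTR) = 21170/(21170+5.6) = 0.9997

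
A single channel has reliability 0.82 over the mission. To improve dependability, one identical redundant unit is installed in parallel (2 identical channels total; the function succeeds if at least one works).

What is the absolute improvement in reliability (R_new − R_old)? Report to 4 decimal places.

R_before = 0.82
R_after = 1 − (1 − 0.82)^2 = 0.9676
ΔR = 0.9676 − 0.82 = 0.1476

0.1476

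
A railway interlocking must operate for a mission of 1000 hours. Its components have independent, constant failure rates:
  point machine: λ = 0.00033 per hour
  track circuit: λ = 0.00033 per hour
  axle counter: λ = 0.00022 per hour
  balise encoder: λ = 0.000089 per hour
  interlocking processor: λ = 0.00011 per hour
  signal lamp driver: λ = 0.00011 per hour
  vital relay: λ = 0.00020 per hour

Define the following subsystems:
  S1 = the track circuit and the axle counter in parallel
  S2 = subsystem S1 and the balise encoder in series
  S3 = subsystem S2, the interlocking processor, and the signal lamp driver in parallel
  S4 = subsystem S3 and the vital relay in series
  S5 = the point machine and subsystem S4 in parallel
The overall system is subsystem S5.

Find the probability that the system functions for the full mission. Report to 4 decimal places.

0.9487

R(point machine) = exp(−0.00033 × 1000) = 0.718924
R(track circuit) = exp(−0.00033 × 1000) = 0.718924
R(axle counter) = exp(−0.00022 × 1000) = 0.802519
R(balise encoder) = exp(−0.000089 × 1000) = 0.914846
R(interlocking processor) = exp(−0.00011 × 1000) = 0.895834
R(signal lamp driver) = exp(−0.00011 × 1000) = 0.895834
R(vital relay) = exp(−0.00020 × 1000) = 0.818731
Parallel (track circuit and axle counter): 1 − (1 − 0.718924)(1 − 0.802519) = 0.944493
Series ([0.944493] and balise encoder): 0.944493 × 0.914846 = 0.864066
Parallel ([0.864066], interlocking processor, and signal lamp driver): 1 − (1 − 0.864066)(1 − 0.895834)(1 − 0.895834) = 0.998525
Series ([0.998525] and vital relay): 0.998525 × 0.818731 = 0.817523
Parallel (point machine and [0.817523]): 1 − (1 − 0.718924)(1 − 0.817523) = 0.9487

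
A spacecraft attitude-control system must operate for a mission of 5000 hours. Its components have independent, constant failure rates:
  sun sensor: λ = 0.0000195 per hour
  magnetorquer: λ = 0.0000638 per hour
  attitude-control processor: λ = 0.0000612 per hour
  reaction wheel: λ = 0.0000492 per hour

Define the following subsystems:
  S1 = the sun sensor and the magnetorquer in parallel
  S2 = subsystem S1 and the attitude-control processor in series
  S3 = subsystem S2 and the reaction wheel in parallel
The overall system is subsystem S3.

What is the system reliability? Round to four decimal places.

0.9384

R(sun sensor) = exp(−0.0000195 × 5000) = 0.907102
R(magnetorquer) = exp(−0.0000638 × 5000) = 0.726876
R(attitude-control processor) = exp(−0.0000612 × 5000) = 0.736387
R(reaction wheel) = exp(−0.0000492 × 5000) = 0.781922
Parallel (sun sensor and magnetorquer): 1 − (1 − 0.907102)(1 − 0.726876) = 0.974627
Series ([0.974627] and attitude-control processor): 0.974627 × 0.736387 = 0.717703
Parallel ([0.717703] and reaction wheel): 1 − (1 − 0.717703)(1 − 0.781922) = 0.9384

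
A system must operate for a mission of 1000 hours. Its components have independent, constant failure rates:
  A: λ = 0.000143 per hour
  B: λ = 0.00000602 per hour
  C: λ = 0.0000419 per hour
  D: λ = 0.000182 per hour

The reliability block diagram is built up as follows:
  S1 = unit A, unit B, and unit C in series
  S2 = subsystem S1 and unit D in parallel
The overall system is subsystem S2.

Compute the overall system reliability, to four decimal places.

0.9711

R(A) = exp(−0.000143 × 1000) = 0.866754
R(B) = exp(−0.00000602 × 1000) = 0.993998
R(C) = exp(−0.0000419 × 1000) = 0.958966
R(D) = exp(−0.000182 × 1000) = 0.833601
Series (A, B, and C): 0.866754 × 0.993998 × 0.958966 = 0.826199
Parallel ([0.826199] and D): 1 − (1 − 0.826199)(1 − 0.833601) = 0.9711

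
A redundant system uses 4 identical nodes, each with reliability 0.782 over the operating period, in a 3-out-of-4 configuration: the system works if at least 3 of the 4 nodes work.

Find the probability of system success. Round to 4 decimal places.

R = Σ_{i=3}^{4} C(4,i) p^i (1−p)^{4−i} with p = 0.782
C(4,3)·0.782^3·0.218^1 = 0.417001
C(4,4)·0.782^4·0.218^0 = 0.373962
Sum = 0.7910

0.7910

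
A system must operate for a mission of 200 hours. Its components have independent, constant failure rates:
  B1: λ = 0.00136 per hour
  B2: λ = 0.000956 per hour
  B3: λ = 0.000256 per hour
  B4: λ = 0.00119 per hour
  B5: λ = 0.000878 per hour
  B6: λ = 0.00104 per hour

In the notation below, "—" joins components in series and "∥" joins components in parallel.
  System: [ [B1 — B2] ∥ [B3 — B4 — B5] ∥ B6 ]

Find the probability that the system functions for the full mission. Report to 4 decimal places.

0.9741

R(B1) = exp(−0.00136 × 200) = 0.761854
R(B2) = exp(−0.000956 × 200) = 0.825967
R(B3) = exp(−0.000256 × 200) = 0.950089
R(B4) = exp(−0.00119 × 200) = 0.788203
R(B5) = exp(−0.000878 × 200) = 0.838953
R(B6) = exp(−0.00104 × 200) = 0.812207
Series (B1 and B2): 0.761854 × 0.825967 = 0.629266
Series (B3, B4, and B5): 0.950089 × 0.788203 × 0.838953 = 0.628261
Parallel ([0.629266], [0.628261], and B6): 1 − (1 − 0.629266)(1 − 0.628261)(1 − 0.812207) = 0.9741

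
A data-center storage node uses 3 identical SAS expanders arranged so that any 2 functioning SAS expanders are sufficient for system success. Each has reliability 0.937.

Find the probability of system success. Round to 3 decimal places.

R = Σ_{i=2}^{3} C(3,i) p^i (1−p)^{3−i} with p = 0.937
C(3,2)·0.937^2·0.063^1 = 0.16594
C(3,3)·0.937^3·0.063^0 = 0.82266
Sum = 0.989

0.989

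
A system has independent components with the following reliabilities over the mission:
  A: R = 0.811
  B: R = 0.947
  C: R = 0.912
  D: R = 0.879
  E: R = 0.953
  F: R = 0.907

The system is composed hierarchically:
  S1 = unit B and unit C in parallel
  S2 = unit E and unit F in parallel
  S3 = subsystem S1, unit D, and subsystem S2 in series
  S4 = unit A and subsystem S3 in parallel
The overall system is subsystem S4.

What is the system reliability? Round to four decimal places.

Parallel (B and C): 1 − (1 − 0.947000)(1 − 0.912000) = 0.995336
Parallel (E and F): 1 − (1 − 0.953000)(1 − 0.907000) = 0.995629
Series ([0.995336], D, and [0.995629]): 0.995336 × 0.879000 × 0.995629 = 0.871076
Parallel (A and [0.871076]): 1 − (1 − 0.811000)(1 − 0.871076) = 0.9756

0.9756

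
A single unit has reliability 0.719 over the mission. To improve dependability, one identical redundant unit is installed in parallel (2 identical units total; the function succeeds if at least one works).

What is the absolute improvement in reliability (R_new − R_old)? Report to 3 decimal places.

0.202

R_before = 0.719
R_after = 1 − (1 − 0.719)^2 = 0.921
ΔR = 0.921 − 0.719 = 0.202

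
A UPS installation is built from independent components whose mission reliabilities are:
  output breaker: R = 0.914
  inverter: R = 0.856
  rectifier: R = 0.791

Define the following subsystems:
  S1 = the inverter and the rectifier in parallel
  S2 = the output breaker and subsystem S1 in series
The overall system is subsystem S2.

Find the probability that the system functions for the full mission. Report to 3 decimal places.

Parallel (inverter and rectifier): 1 − (1 − 0.85600)(1 − 0.79100) = 0.96990
Series (output breaker and [0.96990]): 0.91400 × 0.96990 = 0.886

0.886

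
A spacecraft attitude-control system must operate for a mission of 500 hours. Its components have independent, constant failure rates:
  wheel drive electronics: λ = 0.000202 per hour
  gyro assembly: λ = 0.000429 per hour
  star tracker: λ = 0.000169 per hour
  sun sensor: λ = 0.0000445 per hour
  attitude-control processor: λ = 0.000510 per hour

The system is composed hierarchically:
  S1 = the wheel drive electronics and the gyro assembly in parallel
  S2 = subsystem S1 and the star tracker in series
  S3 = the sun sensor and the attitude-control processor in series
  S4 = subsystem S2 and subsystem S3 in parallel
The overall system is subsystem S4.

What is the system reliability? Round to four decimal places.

0.9763

R(wheel drive electronics) = exp(−0.000202 × 500) = 0.903933
R(gyro assembly) = exp(−0.000429 × 500) = 0.806945
R(star tracker) = exp(−0.000169 × 500) = 0.918972
R(sun sensor) = exp(−0.0000445 × 500) = 0.977996
R(attitude-control processor) = exp(−0.000510 × 500) = 0.774916
Parallel (wheel drive electronics and gyro assembly): 1 − (1 − 0.903933)(1 − 0.806945) = 0.981454
Series ([0.981454] and star tracker): 0.981454 × 0.918972 = 0.901929
Series (sun sensor and attitude-control processor): 0.977996 × 0.774916 = 0.757865
Parallel ([0.901929] and [0.757865]): 1 − (1 − 0.901929)(1 − 0.757865) = 0.9763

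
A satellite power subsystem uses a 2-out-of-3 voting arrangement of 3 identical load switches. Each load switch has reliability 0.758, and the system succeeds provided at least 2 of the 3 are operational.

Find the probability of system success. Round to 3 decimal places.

0.853

R = Σ_{i=2}^{3} C(3,i) p^i (1−p)^{3−i} with p = 0.758
C(3,2)·0.758^2·0.242^1 = 0.41713
C(3,3)·0.758^3·0.242^0 = 0.43552
Sum = 0.853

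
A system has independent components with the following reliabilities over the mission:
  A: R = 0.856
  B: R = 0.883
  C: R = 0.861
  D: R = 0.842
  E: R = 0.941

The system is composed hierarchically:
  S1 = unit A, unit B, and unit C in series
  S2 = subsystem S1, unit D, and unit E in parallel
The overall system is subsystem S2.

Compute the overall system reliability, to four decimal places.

0.9967

Series (A, B, and C): 0.856000 × 0.883000 × 0.861000 = 0.650785
Parallel ([0.650785], D, and E): 1 − (1 − 0.650785)(1 − 0.842000)(1 − 0.941000) = 0.9967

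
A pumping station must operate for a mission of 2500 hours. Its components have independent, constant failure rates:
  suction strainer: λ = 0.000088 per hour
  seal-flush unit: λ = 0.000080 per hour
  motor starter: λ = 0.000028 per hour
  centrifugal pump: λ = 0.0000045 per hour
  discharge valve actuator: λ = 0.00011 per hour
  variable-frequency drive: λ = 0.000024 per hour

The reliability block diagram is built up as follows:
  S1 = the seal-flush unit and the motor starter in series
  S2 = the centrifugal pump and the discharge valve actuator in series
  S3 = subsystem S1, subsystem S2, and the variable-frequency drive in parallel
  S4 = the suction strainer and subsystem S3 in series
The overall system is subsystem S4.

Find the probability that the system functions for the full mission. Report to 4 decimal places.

R(suction strainer) = exp(−0.000088 × 2500) = 0.802519
R(seal-flush unit) = exp(−0.000080 × 2500) = 0.818731
R(motor starter) = exp(−0.000028 × 2500) = 0.932394
R(centrifugal pump) = exp(−0.0000045 × 2500) = 0.988813
R(discharge valve actuator) = exp(−0.00011 × 2500) = 0.759572
R(variable-frequency drive) = exp(−0.000024 × 2500) = 0.941765
Series (seal-flush unit and motor starter): 0.818731 × 0.932394 = 0.763380
Series (centrifugal pump and discharge valve actuator): 0.988813 × 0.759572 = 0.751075
Parallel ([0.763380], [0.751075], and variable-frequency drive): 1 − (1 − 0.763380)(1 − 0.751075)(1 − 0.941765) = 0.996570
Series (suction strainer and [0.996570]): 0.802519 × 0.996570 = 0.7998

0.7998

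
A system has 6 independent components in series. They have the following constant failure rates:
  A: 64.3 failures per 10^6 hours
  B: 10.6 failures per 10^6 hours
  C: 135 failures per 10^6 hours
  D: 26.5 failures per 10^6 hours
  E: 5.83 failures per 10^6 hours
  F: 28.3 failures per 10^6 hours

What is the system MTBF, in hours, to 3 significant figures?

3700

Series of exponential components: λ_sys = Σ λ_i
λ_sys = 0.0000643 + 0.0000106 + 0.000135 + 0.0000265 + 0.00000583 + 0.0000283 = 2.7053e-04 /h
MTBF = 1 / λ_sys = 3700 h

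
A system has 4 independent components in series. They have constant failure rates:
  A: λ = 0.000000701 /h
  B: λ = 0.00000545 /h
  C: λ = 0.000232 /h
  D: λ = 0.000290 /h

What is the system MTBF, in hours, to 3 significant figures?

Series of exponential components: λ_sys = Σ λ_i
λ_sys = 0.000000701 + 0.00000545 + 0.000232 + 0.000290 = 5.2815e-04 /h
MTBF = 1 / λ_sys = 1890 h

1890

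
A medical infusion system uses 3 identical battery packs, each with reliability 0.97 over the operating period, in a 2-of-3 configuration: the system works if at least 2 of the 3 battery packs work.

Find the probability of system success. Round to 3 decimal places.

0.997

R = Σ_{i=2}^{3} C(3,i) p^i (1−p)^{3−i} with p = 0.97
C(3,2)·0.97^2·0.03^1 = 0.08468
C(3,3)·0.97^3·0.03^0 = 0.91267
Sum = 0.997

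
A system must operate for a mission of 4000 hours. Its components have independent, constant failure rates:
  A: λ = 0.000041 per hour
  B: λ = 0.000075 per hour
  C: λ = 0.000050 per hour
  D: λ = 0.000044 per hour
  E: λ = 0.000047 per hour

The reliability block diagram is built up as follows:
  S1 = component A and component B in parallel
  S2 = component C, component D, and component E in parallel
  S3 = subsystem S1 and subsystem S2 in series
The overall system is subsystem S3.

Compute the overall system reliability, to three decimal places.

R(A) = exp(−0.000041 × 4000) = 0.84874
R(B) = exp(−0.000075 × 4000) = 0.74082
R(C) = exp(−0.000050 × 4000) = 0.81873
R(D) = exp(−0.000044 × 4000) = 0.83862
R(E) = exp(−0.000047 × 4000) = 0.82861
Parallel (A and B): 1 − (1 − 0.84874)(1 − 0.74082) = 0.96080
Parallel (C, D, and E): 1 − (1 − 0.81873)(1 − 0.83862)(1 − 0.82861) = 0.99499
Series ([0.96080] and [0.99499]): 0.96080 × 0.99499 = 0.956

0.956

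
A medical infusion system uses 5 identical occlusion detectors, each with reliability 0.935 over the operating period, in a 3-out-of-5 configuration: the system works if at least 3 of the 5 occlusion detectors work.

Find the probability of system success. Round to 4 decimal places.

R = Σ_{i=3}^{5} C(5,i) p^i (1−p)^{5−i} with p = 0.935
C(5,3)·0.935^3·0.065^2 = 0.034535
C(5,4)·0.935^4·0.065^1 = 0.248388
C(5,5)·0.935^5·0.065^0 = 0.714592
Sum = 0.9975

0.9975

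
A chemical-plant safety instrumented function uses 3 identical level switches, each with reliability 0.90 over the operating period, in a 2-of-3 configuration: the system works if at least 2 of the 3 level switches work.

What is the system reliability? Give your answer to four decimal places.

0.9720

R = Σ_{i=2}^{3} C(3,i) p^i (1−p)^{3−i} with p = 0.90
C(3,2)·0.90^2·0.10^1 = 0.243000
C(3,3)·0.90^3·0.10^0 = 0.729000
Sum = 0.9720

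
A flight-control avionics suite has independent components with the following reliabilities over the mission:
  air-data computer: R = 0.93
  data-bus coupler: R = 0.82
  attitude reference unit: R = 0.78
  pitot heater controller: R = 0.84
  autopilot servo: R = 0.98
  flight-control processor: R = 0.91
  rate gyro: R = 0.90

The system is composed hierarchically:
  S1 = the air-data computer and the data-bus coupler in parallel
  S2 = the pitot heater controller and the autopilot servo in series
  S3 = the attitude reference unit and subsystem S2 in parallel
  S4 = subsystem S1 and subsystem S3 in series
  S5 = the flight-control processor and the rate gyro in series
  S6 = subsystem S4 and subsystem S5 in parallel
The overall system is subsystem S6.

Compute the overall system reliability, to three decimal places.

Parallel (air-data computer and data-bus coupler): 1 − (1 − 0.93000)(1 − 0.82000) = 0.98740
Series (pitot heater controller and autopilot servo): 0.84000 × 0.98000 = 0.82320
Parallel (attitude reference unit and [0.82320]): 1 − (1 − 0.78000)(1 − 0.82320) = 0.96110
Series ([0.98740] and [0.96110]): 0.98740 × 0.96110 = 0.94899
Series (flight-control processor and rate gyro): 0.91000 × 0.90000 = 0.81900
Parallel ([0.94899] and [0.81900]): 1 − (1 − 0.94899)(1 − 0.81900) = 0.991

0.991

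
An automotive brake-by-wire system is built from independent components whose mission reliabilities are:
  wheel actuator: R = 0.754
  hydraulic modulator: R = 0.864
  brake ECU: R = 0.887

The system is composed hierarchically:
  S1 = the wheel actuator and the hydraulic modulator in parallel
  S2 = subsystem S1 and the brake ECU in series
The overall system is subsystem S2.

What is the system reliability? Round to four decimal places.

0.8573

Parallel (wheel actuator and hydraulic modulator): 1 − (1 − 0.754000)(1 − 0.864000) = 0.966544
Series ([0.966544] and brake ECU): 0.966544 × 0.887000 = 0.8573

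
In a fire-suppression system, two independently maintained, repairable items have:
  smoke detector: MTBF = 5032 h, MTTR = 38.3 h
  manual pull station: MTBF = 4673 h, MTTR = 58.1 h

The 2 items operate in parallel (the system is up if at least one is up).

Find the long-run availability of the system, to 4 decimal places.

A(smoke detector) = MTBF/(MTBF+MTTR) = 5032/(5032+38.3) = 0.992446
A(manual pull station) = MTBF/(MTBF+MTTR) = 4673/(4673+58.1) = 0.987720
Parallel availability: 1 − (1 − 0.992446)(1 − 0.987720) = 0.9999

0.9999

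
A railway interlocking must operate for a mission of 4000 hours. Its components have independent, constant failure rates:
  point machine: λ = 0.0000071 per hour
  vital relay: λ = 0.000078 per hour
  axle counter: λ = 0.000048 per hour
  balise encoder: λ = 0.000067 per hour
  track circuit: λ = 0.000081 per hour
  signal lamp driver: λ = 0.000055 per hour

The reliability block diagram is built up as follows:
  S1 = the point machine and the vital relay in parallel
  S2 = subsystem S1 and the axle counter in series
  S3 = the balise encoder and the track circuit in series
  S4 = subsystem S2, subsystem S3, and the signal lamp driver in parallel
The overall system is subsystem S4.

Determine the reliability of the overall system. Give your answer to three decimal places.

R(point machine) = exp(−0.0000071 × 4000) = 0.97200
R(vital relay) = exp(−0.000078 × 4000) = 0.73198
R(axle counter) = exp(−0.000048 × 4000) = 0.82531
R(balise encoder) = exp(−0.000067 × 4000) = 0.76491
R(track circuit) = exp(−0.000081 × 4000) = 0.72325
R(signal lamp driver) = exp(−0.000055 × 4000) = 0.80252
Parallel (point machine and vital relay): 1 − (1 − 0.97200)(1 − 0.73198) = 0.99250
Series ([0.99250] and axle counter): 0.99250 × 0.82531 = 0.81912
Series (balise encoder and track circuit): 0.76491 × 0.72325 = 0.55322
Parallel ([0.81912], [0.55322], and signal lamp driver): 1 − (1 − 0.81912)(1 − 0.55322)(1 − 0.80252) = 0.984

0.984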